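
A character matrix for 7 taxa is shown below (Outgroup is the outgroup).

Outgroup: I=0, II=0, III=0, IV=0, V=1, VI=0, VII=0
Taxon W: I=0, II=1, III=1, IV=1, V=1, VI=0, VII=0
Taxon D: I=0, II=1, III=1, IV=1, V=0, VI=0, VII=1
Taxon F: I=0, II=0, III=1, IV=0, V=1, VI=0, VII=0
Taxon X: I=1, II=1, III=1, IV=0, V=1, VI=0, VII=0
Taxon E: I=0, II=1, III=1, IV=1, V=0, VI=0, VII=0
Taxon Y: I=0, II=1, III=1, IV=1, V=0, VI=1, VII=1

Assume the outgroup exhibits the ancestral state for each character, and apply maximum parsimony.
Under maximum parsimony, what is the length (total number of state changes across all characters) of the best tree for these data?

Character polarity is set by the outgroup: the derived state is whichever differs from the outgroup's state, so for V the derived state is '0', and for the remaining characters it is '1'.
I (derived state '1') is unique to Taxon X (autapomorphy; uninformative for grouping).
Only Taxon D, Taxon E, Taxon W, Taxon X, and Taxon Y show the derived state '1' for II, supporting them as a clade.
III (derived state '1') is shared by all ingroup taxa — unites the whole ingroup.
Only Taxon D, Taxon E, Taxon W, and Taxon Y show the derived state '1' for IV, supporting them as a clade.
V (derived state '0') is shared by Taxon D, Taxon E, and Taxon Y — a synapomorphy uniting that clade.
VI: derived state '1' in Taxon Y only — an autapomorphy, so it tells us nothing about relationships among taxa.
Only Taxon D and Taxon Y show the derived state '1' for VII, supporting them as a clade.
Most parsimonious ingroup topology: (((Taxon W,((Taxon D,Taxon Y),Taxon E)),Taxon X),Taxon F).
Changes per character on this tree: I: 1; II: 1; III: 1; IV: 1; V: 1; VI: 1; VII: 1.
Total = 7.

7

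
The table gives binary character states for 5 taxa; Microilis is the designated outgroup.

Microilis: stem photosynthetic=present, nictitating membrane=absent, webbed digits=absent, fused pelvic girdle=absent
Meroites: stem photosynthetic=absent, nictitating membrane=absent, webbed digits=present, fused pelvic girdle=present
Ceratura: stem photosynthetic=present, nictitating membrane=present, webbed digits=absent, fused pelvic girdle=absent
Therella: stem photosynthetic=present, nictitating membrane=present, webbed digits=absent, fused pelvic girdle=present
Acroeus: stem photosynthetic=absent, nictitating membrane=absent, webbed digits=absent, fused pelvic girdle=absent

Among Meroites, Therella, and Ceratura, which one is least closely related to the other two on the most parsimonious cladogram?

Meroites

Character polarity is set by the outgroup: the derived state is whichever differs from the outgroup's state, so for stem photosynthetic the derived state is 'absent', and for the remaining characters it is 'present'.
stem photosynthetic: derived state 'absent' in Acroeus and Meroites only — synapomorphy for {Acroeus, Meroites}.
nictitating membrane (derived state 'present') is shared by Ceratura and Therella — a synapomorphy uniting that clade.
webbed digits (derived state 'present') is unique to Meroites (autapomorphy; uninformative for grouping).
fused pelvic girdle (state 'present') occurs in Meroites and Therella but conflicts with the nesting implied by the other characters — most parsimoniously interpreted as homoplasy.
Most parsimonious ingroup topology: ((Meroites,Acroeus),(Ceratura,Therella)).
Therella and Ceratura share a more recent common ancestor with each other than either does with Meroites, so Meroites is the least closely related of the three.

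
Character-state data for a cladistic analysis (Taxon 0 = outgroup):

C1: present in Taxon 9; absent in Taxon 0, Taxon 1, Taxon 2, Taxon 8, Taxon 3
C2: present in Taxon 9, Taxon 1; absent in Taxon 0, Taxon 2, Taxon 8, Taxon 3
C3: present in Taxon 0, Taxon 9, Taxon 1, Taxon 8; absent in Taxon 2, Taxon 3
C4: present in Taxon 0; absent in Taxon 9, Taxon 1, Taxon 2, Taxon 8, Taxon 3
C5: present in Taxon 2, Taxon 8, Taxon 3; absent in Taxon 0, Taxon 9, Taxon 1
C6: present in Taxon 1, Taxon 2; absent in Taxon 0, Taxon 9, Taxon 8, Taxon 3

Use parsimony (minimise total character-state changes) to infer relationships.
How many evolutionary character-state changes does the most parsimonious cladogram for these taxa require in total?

7

Character polarity is set by the outgroup: the derived state is whichever differs from the outgroup's state, so for C3, C4 the derived state is 'absent', and for the remaining characters it is 'present'.
C1 (derived state 'present') is unique to Taxon 9 (autapomorphy; uninformative for grouping).
C2: derived state 'present' in Taxon 1 and Taxon 9 only — synapomorphy for {Taxon 1, Taxon 9}.
C3: derived state 'absent' in Taxon 2 and Taxon 3 only — synapomorphy for {Taxon 2, Taxon 3}.
C4 (derived state 'absent') is shared by all ingroup taxa — unites the whole ingroup.
C5 (derived state 'present') is shared by Taxon 2, Taxon 3, and Taxon 8 — a synapomorphy uniting that clade.
C6 groups Taxon 1 and Taxon 2, which is incompatible with the clades supported by the remaining characters; treating it as convergent (homoplasy) costs fewer steps than any alternative tree.
Most parsimonious ingroup topology: ((Taxon 1,Taxon 9),((Taxon 3,Taxon 2),Taxon 8)).
Changes per character on this tree: C1: 1; C2: 1; C3: 1; C4: 1; C5: 1; C6: 2.
Total = 7.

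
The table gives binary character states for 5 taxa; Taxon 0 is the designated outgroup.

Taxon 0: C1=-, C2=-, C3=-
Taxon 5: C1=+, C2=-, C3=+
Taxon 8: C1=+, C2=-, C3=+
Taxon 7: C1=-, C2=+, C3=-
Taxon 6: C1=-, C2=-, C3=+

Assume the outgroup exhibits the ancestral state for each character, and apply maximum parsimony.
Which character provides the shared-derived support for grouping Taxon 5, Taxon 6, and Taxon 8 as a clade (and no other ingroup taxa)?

C3

The outgroup has state '-' for every character, so '+' is the derived state throughout.
Only Taxon 5 and Taxon 8 show the derived state '+' for C1, supporting them as a clade.
C2 (derived state '+') is unique to Taxon 7 (autapomorphy; uninformative for grouping).
Only Taxon 5, Taxon 6, and Taxon 8 show the derived state '+' for C3, supporting them as a clade.
Most parsimonious ingroup topology: (((Taxon 5,Taxon 8),Taxon 6),Taxon 7).
The clade {Taxon 5, Taxon 6, Taxon 8} is supported by C3: its derived state '+' occurs in exactly those taxa and in no other taxon (including the outgroup).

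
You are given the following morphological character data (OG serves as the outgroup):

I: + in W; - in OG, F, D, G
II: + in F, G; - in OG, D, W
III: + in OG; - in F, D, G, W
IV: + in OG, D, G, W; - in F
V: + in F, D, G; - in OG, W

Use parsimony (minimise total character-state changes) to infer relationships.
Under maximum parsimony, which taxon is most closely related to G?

F

Character polarity is set by the outgroup: the derived state is whichever differs from the outgroup's state, so for III, IV the derived state is '-', and for the remaining characters it is '+'.
I (derived state '+') is unique to W (autapomorphy; uninformative for grouping).
II: derived state '+' in F and G only — synapomorphy for {F, G}.
III (derived state '-') is shared by all ingroup taxa — unites the whole ingroup.
IV (derived state '-') is unique to F (autapomorphy; uninformative for grouping).
Only D, F, and G show the derived state '+' for V, supporting them as a clade.
Most parsimonious ingroup topology: (((F,G),D),W).
G and F form a cherry on this tree, so they are sister taxa.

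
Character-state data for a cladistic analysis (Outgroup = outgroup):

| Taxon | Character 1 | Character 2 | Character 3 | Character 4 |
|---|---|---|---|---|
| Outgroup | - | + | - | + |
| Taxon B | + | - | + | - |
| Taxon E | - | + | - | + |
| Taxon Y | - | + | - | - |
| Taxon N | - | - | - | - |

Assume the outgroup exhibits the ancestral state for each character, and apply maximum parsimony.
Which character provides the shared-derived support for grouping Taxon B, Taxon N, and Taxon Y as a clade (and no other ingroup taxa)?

Character 4

Character polarity is set by the outgroup: the derived state is whichever differs from the outgroup's state, so for Character 2, Character 4 the derived state is '-', and for the remaining characters it is '+'.
Character 1 (derived state '+') is unique to Taxon B (autapomorphy; uninformative for grouping).
Only Taxon B and Taxon N show the derived state '-' for Character 2, supporting them as a clade.
Character 3: derived state '+' in Taxon B only — an autapomorphy, so it tells us nothing about relationships among taxa.
Only Taxon B, Taxon N, and Taxon Y show the derived state '-' for Character 4, supporting them as a clade.
Most parsimonious ingroup topology: (((Taxon B,Taxon N),Taxon Y),Taxon E).
The clade {Taxon B, Taxon N, Taxon Y} is supported by Character 4: its derived state '-' occurs in exactly those taxa and in no other taxon (including the outgroup).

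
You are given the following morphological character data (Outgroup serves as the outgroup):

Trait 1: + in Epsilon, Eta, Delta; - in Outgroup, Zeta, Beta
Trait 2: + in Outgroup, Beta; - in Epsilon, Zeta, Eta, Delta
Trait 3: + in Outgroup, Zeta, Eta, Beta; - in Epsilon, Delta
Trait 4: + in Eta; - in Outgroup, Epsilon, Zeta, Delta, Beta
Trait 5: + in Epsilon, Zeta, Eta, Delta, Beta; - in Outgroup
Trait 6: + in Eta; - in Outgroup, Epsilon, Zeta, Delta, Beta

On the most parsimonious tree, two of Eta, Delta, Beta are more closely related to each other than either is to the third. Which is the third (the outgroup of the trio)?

Beta

Character polarity is set by the outgroup: the derived state is whichever differs from the outgroup's state, so for Trait 2, Trait 3 the derived state is '-', and for the remaining characters it is '+'.
Only Delta, Epsilon, and Eta show the derived state '+' for Trait 1, supporting them as a clade.
Trait 2 (derived state '-') is shared by Delta, Epsilon, Eta, and Zeta — a synapomorphy uniting that clade.
Trait 3 (derived state '-') is shared by Delta and Epsilon — a synapomorphy uniting that clade.
Trait 4: derived state '+' in Eta only — an autapomorphy, so it tells us nothing about relationships among taxa.
All ingroup taxa share the derived state '+' for Trait 5; it defines the ingroup but does not resolve relationships within it.
Trait 6 (derived state '+') is unique to Eta (autapomorphy; uninformative for grouping).
Most parsimonious ingroup topology: ((((Epsilon,Delta),Eta),Zeta),Beta).
Delta and Eta share a more recent common ancestor with each other than either does with Beta, so Beta is the least closely related of the three.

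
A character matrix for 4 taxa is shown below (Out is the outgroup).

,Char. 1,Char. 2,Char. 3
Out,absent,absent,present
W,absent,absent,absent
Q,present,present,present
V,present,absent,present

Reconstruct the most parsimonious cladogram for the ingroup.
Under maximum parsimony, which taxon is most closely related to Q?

Character polarity is set by the outgroup: the derived state is whichever differs from the outgroup's state, so for Char. 3 the derived state is 'absent', and for the remaining characters it is 'present'.
Only Q and V show the derived state 'present' for Char. 1, supporting them as a clade.
Char. 2 (derived state 'present') is unique to Q (autapomorphy; uninformative for grouping).
Char. 3 (derived state 'absent') is unique to W (autapomorphy; uninformative for grouping).
Most parsimonious ingroup topology: (W,(Q,V)).
Q and V form a cherry on this tree, so they are sister taxa.

V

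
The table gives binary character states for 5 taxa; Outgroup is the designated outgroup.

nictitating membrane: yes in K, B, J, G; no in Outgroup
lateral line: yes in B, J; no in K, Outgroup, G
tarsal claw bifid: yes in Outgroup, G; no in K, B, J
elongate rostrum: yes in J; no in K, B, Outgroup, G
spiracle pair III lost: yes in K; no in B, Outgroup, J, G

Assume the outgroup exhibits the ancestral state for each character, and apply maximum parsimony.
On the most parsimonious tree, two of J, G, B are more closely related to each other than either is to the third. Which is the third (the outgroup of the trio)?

Character polarity is set by the outgroup: the derived state is whichever differs from the outgroup's state, so for tarsal claw bifid the derived state is 'no', and for the remaining characters it is 'yes'.
nictitating membrane (derived state 'yes') is shared by all ingroup taxa — unites the whole ingroup.
lateral line (derived state 'yes') is shared by B and J — a synapomorphy uniting that clade.
tarsal claw bifid (derived state 'no') is shared by B, J, and K — a synapomorphy uniting that clade.
elongate rostrum (derived state 'yes') is unique to J (autapomorphy; uninformative for grouping).
spiracle pair III lost (derived state 'yes') is unique to K (autapomorphy; uninformative for grouping).
Most parsimonious ingroup topology: (((J,B),K),G).
B and J share a more recent common ancestor with each other than either does with G, so G is the least closely related of the three.

G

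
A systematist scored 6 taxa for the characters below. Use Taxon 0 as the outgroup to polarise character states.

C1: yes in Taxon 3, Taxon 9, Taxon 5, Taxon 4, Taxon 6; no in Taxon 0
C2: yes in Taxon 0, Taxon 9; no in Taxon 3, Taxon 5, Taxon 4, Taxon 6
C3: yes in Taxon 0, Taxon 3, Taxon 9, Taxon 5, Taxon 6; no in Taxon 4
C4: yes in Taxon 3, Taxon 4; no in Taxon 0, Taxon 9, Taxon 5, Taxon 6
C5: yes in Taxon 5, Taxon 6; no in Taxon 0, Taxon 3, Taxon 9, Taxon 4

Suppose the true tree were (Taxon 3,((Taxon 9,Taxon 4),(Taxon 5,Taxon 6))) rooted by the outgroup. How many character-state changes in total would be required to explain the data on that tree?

7

Map each character onto (Taxon 3,((Taxon 9,Taxon 4),(Taxon 5,Taxon 6))) (rooted by Taxon 0) and count the minimum state changes it requires (Fitch parsimony):
C1: 1; C2: 2; C3: 1; C4: 2; C5: 1.
Total tree length = 7.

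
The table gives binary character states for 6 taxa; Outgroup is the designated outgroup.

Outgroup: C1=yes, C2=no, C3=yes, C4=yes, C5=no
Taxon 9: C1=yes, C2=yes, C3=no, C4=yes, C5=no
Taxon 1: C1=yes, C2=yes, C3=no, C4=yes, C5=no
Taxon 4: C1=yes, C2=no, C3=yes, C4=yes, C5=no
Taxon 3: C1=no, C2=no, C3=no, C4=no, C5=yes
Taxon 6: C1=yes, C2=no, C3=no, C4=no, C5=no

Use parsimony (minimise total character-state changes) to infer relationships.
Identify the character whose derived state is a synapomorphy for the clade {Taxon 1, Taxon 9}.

Character polarity is set by the outgroup: the derived state is whichever differs from the outgroup's state, so for C1, C3, C4 the derived state is 'no', and for the remaining characters it is 'yes'.
C1 (derived state 'no') is unique to Taxon 3 (autapomorphy; uninformative for grouping).
C2: derived state 'yes' in Taxon 1 and Taxon 9 only — synapomorphy for {Taxon 1, Taxon 9}.
C3: derived state 'no' in Taxon 1, Taxon 3, Taxon 6, and Taxon 9 only — synapomorphy for {Taxon 1, Taxon 3, Taxon 6, Taxon 9}.
C4 (derived state 'no') is shared by Taxon 3 and Taxon 6 — a synapomorphy uniting that clade.
C5: derived state 'yes' in Taxon 3 only — an autapomorphy, so it tells us nothing about relationships among taxa.
Most parsimonious ingroup topology: (((Taxon 9,Taxon 1),(Taxon 3,Taxon 6)),Taxon 4).
The clade {Taxon 1, Taxon 9} is supported by C2: its derived state 'yes' occurs in exactly those taxa and in no other taxon (including the outgroup).

C2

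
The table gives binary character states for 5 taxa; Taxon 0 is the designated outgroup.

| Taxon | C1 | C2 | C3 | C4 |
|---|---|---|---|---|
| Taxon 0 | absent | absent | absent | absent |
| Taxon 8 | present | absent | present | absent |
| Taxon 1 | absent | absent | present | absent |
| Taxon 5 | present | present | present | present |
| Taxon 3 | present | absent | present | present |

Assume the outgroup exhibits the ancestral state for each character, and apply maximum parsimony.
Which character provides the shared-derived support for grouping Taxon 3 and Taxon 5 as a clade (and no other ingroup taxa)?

C4

The outgroup has state 'absent' for every character, so 'present' is the derived state throughout.
Only Taxon 3, Taxon 5, and Taxon 8 show the derived state 'present' for C1, supporting them as a clade.
C2: derived state 'present' in Taxon 5 only — an autapomorphy, so it tells us nothing about relationships among taxa.
All ingroup taxa share the derived state 'present' for C3; it defines the ingroup but does not resolve relationships within it.
Only Taxon 3 and Taxon 5 show the derived state 'present' for C4, supporting them as a clade.
Most parsimonious ingroup topology: (((Taxon 3,Taxon 5),Taxon 8),Taxon 1).
The clade {Taxon 3, Taxon 5} is supported by C4: its derived state 'present' occurs in exactly those taxa and in no other taxon (including the outgroup).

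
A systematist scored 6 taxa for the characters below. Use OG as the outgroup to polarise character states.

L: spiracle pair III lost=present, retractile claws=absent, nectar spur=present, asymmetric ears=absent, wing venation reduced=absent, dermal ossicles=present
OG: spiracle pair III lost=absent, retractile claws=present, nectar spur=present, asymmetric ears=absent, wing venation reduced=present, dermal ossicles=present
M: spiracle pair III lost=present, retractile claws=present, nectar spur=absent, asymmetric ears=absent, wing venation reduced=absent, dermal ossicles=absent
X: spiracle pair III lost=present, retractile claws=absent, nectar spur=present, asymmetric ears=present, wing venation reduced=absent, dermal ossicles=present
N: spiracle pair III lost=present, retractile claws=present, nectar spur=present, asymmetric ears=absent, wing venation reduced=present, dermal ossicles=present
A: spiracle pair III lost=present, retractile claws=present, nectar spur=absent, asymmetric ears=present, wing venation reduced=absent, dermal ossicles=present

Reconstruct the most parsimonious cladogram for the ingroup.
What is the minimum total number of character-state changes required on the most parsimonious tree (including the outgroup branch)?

7

Character polarity is set by the outgroup: the derived state is whichever differs from the outgroup's state, so for retractile claws, nectar spur, wing venation reduced, dermal ossicles the derived state is 'absent', and for the remaining characters it is 'present'.
All ingroup taxa share the derived state 'present' for spiracle pair III lost; it defines the ingroup but does not resolve relationships within it.
retractile claws (derived state 'absent') is shared by L and X — a synapomorphy uniting that clade.
nectar spur (derived state 'absent') is shared by A and M — a synapomorphy uniting that clade.
asymmetric ears groups A and X, which is incompatible with the clades supported by the remaining characters; treating it as convergent (homoplasy) costs fewer steps than any alternative tree.
wing venation reduced (derived state 'absent') is shared by A, L, M, and X — a synapomorphy uniting that clade.
dermal ossicles (derived state 'absent') is unique to M (autapomorphy; uninformative for grouping).
Most parsimonious ingroup topology: (((M,A),(X,L)),N).
Changes per character on this tree: spiracle pair III lost: 1; retractile claws: 1; nectar spur: 1; asymmetric ears: 2; wing venation reduced: 1; dermal ossicles: 1.
Total = 7.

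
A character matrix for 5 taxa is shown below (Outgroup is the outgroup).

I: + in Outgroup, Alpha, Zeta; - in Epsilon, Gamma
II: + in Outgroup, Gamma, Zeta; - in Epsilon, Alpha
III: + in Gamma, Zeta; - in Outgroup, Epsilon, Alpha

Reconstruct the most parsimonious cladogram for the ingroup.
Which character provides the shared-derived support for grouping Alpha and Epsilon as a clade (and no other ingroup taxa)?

Character polarity is set by the outgroup: the derived state is whichever differs from the outgroup's state, so for I, II the derived state is '-', and for the remaining characters it is '+'.
I groups Epsilon and Gamma, which is incompatible with the clades supported by the remaining characters; treating it as convergent (homoplasy) costs fewer steps than any alternative tree.
II (derived state '-') is shared by Alpha and Epsilon — a synapomorphy uniting that clade.
III: derived state '+' in Gamma and Zeta only — synapomorphy for {Gamma, Zeta}.
Most parsimonious ingroup topology: ((Alpha,Epsilon),(Gamma,Zeta)).
The clade {Alpha, Epsilon} is supported by II: its derived state '-' occurs in exactly those taxa and in no other taxon (including the outgroup).

II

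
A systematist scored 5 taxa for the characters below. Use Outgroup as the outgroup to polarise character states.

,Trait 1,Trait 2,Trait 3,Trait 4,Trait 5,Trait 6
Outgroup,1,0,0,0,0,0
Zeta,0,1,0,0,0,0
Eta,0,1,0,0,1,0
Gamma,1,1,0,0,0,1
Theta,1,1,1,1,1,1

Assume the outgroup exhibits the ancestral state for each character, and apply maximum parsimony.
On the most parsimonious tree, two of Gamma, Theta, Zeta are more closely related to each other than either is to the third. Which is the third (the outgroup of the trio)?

Character polarity is set by the outgroup: the derived state is whichever differs from the outgroup's state, so for Trait 1 the derived state is '0', and for the remaining characters it is '1'.
Only Eta and Zeta show the derived state '0' for Trait 1, supporting them as a clade.
Trait 2 (derived state '1') is shared by all ingroup taxa — unites the whole ingroup.
Trait 3 (derived state '1') is unique to Theta (autapomorphy; uninformative for grouping).
Trait 4: derived state '1' in Theta only — an autapomorphy, so it tells us nothing about relationships among taxa.
Trait 5 (state '1') occurs in Eta and Theta but conflicts with the nesting implied by the other characters — most parsimoniously interpreted as homoplasy.
Only Gamma and Theta show the derived state '1' for Trait 6, supporting them as a clade.
Most parsimonious ingroup topology: ((Zeta,Eta),(Gamma,Theta)).
Gamma and Theta share a more recent common ancestor with each other than either does with Zeta, so Zeta is the least closely related of the three.

Zeta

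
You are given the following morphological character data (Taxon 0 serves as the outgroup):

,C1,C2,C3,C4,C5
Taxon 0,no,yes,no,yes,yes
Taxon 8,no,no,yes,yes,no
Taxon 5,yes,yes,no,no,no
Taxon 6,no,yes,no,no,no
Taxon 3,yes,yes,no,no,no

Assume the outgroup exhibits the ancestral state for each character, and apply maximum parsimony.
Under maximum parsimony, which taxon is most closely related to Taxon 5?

Taxon 3

Character polarity is set by the outgroup: the derived state is whichever differs from the outgroup's state, so for C2, C4, C5 the derived state is 'no', and for the remaining characters it is 'yes'.
Only Taxon 3 and Taxon 5 show the derived state 'yes' for C1, supporting them as a clade.
C2: derived state 'no' in Taxon 8 only — an autapomorphy, so it tells us nothing about relationships among taxa.
C3 (derived state 'yes') is unique to Taxon 8 (autapomorphy; uninformative for grouping).
C4: derived state 'no' in Taxon 3, Taxon 5, and Taxon 6 only — synapomorphy for {Taxon 3, Taxon 5, Taxon 6}.
All ingroup taxa share the derived state 'no' for C5; it defines the ingroup but does not resolve relationships within it.
Most parsimonious ingroup topology: (Taxon 8,((Taxon 5,Taxon 3),Taxon 6)).
Taxon 5 and Taxon 3 form a cherry on this tree, so they are sister taxa.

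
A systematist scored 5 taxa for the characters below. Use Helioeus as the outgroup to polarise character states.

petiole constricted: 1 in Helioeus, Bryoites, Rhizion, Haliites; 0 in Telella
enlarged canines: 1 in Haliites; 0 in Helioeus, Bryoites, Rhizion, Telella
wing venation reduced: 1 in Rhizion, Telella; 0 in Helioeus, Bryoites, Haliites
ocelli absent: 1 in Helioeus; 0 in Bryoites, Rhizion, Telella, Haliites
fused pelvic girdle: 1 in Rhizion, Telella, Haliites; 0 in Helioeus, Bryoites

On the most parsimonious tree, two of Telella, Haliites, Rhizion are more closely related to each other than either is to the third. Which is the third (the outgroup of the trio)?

Haliites

Character polarity is set by the outgroup: the derived state is whichever differs from the outgroup's state, so for petiole constricted, ocelli absent the derived state is '0', and for the remaining characters it is '1'.
petiole constricted: derived state '0' in Telella only — an autapomorphy, so it tells us nothing about relationships among taxa.
enlarged canines: derived state '1' in Haliites only — an autapomorphy, so it tells us nothing about relationships among taxa.
wing venation reduced: derived state '1' in Rhizion and Telella only — synapomorphy for {Rhizion, Telella}.
ocelli absent (derived state '0') is shared by all ingroup taxa — unites the whole ingroup.
Only Haliites, Rhizion, and Telella show the derived state '1' for fused pelvic girdle, supporting them as a clade.
Most parsimonious ingroup topology: (Bryoites,((Rhizion,Telella),Haliites)).
Rhizion and Telella share a more recent common ancestor with each other than either does with Haliites, so Haliites is the least closely related of the three.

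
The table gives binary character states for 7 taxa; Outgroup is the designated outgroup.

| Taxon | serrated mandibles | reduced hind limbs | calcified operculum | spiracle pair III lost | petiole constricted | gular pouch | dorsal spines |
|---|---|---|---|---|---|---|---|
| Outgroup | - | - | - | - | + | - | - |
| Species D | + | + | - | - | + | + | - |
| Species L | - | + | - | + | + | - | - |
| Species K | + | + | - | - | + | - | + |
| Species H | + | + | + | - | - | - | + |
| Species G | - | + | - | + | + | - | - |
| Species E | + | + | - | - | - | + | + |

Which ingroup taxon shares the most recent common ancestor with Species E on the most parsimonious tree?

Character polarity is set by the outgroup: the derived state is whichever differs from the outgroup's state, so for petiole constricted the derived state is '-', and for the remaining characters it is '+'.
Only Species D, Species E, Species H, and Species K show the derived state '+' for serrated mandibles, supporting them as a clade.
reduced hind limbs (derived state '+') is shared by all ingroup taxa — unites the whole ingroup.
calcified operculum: derived state '+' in Species H only — an autapomorphy, so it tells us nothing about relationships among taxa.
spiracle pair III lost: derived state '+' in Species G and Species L only — synapomorphy for {Species G, Species L}.
petiole constricted (derived state '-') is shared by Species E and Species H — a synapomorphy uniting that clade.
gular pouch groups Species D and Species E, which is incompatible with the clades supported by the remaining characters; treating it as convergent (homoplasy) costs fewer steps than any alternative tree.
dorsal spines: derived state '+' in Species E, Species H, and Species K only — synapomorphy for {Species E, Species H, Species K}.
Most parsimonious ingroup topology: ((Species D,(Species K,(Species H,Species E))),(Species L,Species G)).
Species E and Species H form a cherry on this tree, so they are sister taxa.

Species H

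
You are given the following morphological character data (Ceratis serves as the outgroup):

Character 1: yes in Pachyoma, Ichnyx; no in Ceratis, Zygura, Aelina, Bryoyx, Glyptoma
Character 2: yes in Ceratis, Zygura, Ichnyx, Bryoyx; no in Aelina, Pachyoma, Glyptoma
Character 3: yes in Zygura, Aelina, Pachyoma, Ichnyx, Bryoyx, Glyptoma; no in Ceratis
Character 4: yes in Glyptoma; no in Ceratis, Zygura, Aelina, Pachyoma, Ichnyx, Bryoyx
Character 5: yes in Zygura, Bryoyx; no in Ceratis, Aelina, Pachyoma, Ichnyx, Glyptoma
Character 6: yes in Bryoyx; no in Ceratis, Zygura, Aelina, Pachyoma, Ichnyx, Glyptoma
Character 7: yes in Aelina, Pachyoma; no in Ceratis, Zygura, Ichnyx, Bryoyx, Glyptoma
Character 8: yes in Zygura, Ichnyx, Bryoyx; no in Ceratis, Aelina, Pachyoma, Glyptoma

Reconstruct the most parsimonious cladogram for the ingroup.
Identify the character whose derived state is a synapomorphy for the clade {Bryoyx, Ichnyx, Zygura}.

Character polarity is set by the outgroup: the derived state is whichever differs from the outgroup's state, so for Character 2 the derived state is 'no', and for the remaining characters it is 'yes'.
Character 1 groups Ichnyx and Pachyoma, which is incompatible with the clades supported by the remaining characters; treating it as convergent (homoplasy) costs fewer steps than any alternative tree.
Character 2 (derived state 'no') is shared by Aelina, Glyptoma, and Pachyoma — a synapomorphy uniting that clade.
All ingroup taxa share the derived state 'yes' for Character 3; it defines the ingroup but does not resolve relationships within it.
Character 4 (derived state 'yes') is unique to Glyptoma (autapomorphy; uninformative for grouping).
Character 5 (derived state 'yes') is shared by Bryoyx and Zygura — a synapomorphy uniting that clade.
Character 6: derived state 'yes' in Bryoyx only — an autapomorphy, so it tells us nothing about relationships among taxa.
Character 7: derived state 'yes' in Aelina and Pachyoma only — synapomorphy for {Aelina, Pachyoma}.
Only Bryoyx, Ichnyx, and Zygura show the derived state 'yes' for Character 8, supporting them as a clade.
Most parsimonious ingroup topology: (((Zygura,Bryoyx),Ichnyx),((Aelina,Pachyoma),Glyptoma)).
The clade {Bryoyx, Ichnyx, Zygura} is supported by Character 8: its derived state 'yes' occurs in exactly those taxa and in no other taxon (including the outgroup).

Character 8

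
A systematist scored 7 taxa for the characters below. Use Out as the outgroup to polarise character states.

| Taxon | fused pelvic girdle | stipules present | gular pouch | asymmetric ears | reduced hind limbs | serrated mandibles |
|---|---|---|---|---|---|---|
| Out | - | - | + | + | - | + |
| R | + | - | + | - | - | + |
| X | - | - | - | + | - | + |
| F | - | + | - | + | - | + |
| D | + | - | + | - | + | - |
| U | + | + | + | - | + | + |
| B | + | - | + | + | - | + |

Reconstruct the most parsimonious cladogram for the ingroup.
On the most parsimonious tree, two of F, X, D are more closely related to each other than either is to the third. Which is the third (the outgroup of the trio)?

D

Character polarity is set by the outgroup: the derived state is whichever differs from the outgroup's state, so for gular pouch, asymmetric ears, serrated mandibles the derived state is '-', and for the remaining characters it is '+'.
fused pelvic girdle: derived state '+' in B, D, R, and U only — synapomorphy for {B, D, R, U}.
stipules present groups F and U, which is incompatible with the clades supported by the remaining characters; treating it as convergent (homoplasy) costs fewer steps than any alternative tree.
gular pouch (derived state '-') is shared by F and X — a synapomorphy uniting that clade.
asymmetric ears (derived state '-') is shared by D, R, and U — a synapomorphy uniting that clade.
Only D and U show the derived state '+' for reduced hind limbs, supporting them as a clade.
serrated mandibles (derived state '-') is unique to D (autapomorphy; uninformative for grouping).
Most parsimonious ingroup topology: (((R,(D,U)),B),(X,F)).
X and F share a more recent common ancestor with each other than either does with D, so D is the least closely related of the three.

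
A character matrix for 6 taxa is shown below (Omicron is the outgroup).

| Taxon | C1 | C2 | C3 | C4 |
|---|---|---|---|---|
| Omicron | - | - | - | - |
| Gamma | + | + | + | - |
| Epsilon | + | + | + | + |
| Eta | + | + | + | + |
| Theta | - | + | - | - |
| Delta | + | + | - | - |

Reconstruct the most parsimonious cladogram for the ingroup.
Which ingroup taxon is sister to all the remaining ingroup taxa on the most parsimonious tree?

The outgroup has state '-' for every character, so '+' is the derived state throughout.
Only Delta, Epsilon, Eta, and Gamma show the derived state '+' for C1, supporting them as a clade.
C2 (derived state '+') is shared by all ingroup taxa — unites the whole ingroup.
C3 (derived state '+') is shared by Epsilon, Eta, and Gamma — a synapomorphy uniting that clade.
C4: derived state '+' in Epsilon and Eta only — synapomorphy for {Epsilon, Eta}.
Most parsimonious ingroup topology: (((Gamma,(Epsilon,Eta)),Delta),Theta).
Theta is sister to the clade containing all other ingroup taxa, so it is the earliest-diverging (most basal) ingroup lineage.

Theta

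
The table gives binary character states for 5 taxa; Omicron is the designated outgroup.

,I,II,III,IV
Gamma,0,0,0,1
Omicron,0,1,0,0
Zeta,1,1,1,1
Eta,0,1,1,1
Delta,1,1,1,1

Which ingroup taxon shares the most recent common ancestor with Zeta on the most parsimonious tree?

Character polarity is set by the outgroup: the derived state is whichever differs from the outgroup's state, so for II the derived state is '0', and for the remaining characters it is '1'.
I: derived state '1' in Delta and Zeta only — synapomorphy for {Delta, Zeta}.
II: derived state '0' in Gamma only — an autapomorphy, so it tells us nothing about relationships among taxa.
III: derived state '1' in Delta, Eta, and Zeta only — synapomorphy for {Delta, Eta, Zeta}.
IV (derived state '1') is shared by all ingroup taxa — unites the whole ingroup.
Most parsimonious ingroup topology: (Gamma,(Eta,(Delta,Zeta))).
Zeta and Delta form a cherry on this tree, so they are sister taxa.

Delta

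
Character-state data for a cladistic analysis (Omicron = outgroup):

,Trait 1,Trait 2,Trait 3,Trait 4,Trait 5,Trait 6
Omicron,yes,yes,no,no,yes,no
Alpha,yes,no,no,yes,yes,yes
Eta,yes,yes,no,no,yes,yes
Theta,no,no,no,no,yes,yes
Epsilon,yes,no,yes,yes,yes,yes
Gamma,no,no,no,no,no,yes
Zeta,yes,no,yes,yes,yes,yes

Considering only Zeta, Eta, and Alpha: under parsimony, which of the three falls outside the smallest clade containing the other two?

Eta

Character polarity is set by the outgroup: the derived state is whichever differs from the outgroup's state, so for Trait 1, Trait 2, Trait 5 the derived state is 'no', and for the remaining characters it is 'yes'.
Only Gamma and Theta show the derived state 'no' for Trait 1, supporting them as a clade.
Trait 2: derived state 'no' in Alpha, Epsilon, Gamma, Theta, and Zeta only — synapomorphy for {Alpha, Epsilon, Gamma, Theta, Zeta}.
Only Epsilon and Zeta show the derived state 'yes' for Trait 3, supporting them as a clade.
Only Alpha, Epsilon, and Zeta show the derived state 'yes' for Trait 4, supporting them as a clade.
Trait 5 (derived state 'no') is unique to Gamma (autapomorphy; uninformative for grouping).
All ingroup taxa share the derived state 'yes' for Trait 6; it defines the ingroup but does not resolve relationships within it.
Most parsimonious ingroup topology: (((Alpha,(Epsilon,Zeta)),(Theta,Gamma)),Eta).
Alpha and Zeta share a more recent common ancestor with each other than either does with Eta, so Eta is the least closely related of the three.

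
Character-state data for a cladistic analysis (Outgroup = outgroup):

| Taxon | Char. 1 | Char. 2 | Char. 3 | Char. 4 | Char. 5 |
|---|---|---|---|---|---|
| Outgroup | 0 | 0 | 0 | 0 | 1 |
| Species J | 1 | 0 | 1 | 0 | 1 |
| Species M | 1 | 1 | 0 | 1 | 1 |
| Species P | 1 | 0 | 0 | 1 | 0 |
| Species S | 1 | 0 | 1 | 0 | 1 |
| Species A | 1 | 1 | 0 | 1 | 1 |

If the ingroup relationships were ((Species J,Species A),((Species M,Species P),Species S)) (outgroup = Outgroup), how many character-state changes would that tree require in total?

Map each character onto ((Species J,Species A),((Species M,Species P),Species S)) (rooted by Outgroup) and count the minimum state changes it requires (Fitch parsimony):
Char. 1: 1; Char. 2: 2; Char. 3: 2; Char. 4: 2; Char. 5: 1.
Total tree length = 8.

8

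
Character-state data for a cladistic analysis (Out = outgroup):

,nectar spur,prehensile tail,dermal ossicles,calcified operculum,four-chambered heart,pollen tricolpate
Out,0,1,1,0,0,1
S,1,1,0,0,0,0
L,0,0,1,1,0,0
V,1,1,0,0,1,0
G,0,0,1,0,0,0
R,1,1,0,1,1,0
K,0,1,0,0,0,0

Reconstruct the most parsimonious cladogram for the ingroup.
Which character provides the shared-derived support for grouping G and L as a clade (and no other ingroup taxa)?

prehensile tail

Character polarity is set by the outgroup: the derived state is whichever differs from the outgroup's state, so for prehensile tail, dermal ossicles, pollen tricolpate the derived state is '0', and for the remaining characters it is '1'.
nectar spur (derived state '1') is shared by R, S, and V — a synapomorphy uniting that clade.
prehensile tail (derived state '0') is shared by G and L — a synapomorphy uniting that clade.
dermal ossicles (derived state '0') is shared by K, R, S, and V — a synapomorphy uniting that clade.
calcified operculum groups L and R, which is incompatible with the clades supported by the remaining characters; treating it as convergent (homoplasy) costs fewer steps than any alternative tree.
four-chambered heart: derived state '1' in R and V only — synapomorphy for {R, V}.
All ingroup taxa share the derived state '0' for pollen tricolpate; it defines the ingroup but does not resolve relationships within it.
Most parsimonious ingroup topology: (((S,(V,R)),K),(L,G)).
The clade {G, L} is supported by prehensile tail: its derived state '0' occurs in exactly those taxa and in no other taxon (including the outgroup).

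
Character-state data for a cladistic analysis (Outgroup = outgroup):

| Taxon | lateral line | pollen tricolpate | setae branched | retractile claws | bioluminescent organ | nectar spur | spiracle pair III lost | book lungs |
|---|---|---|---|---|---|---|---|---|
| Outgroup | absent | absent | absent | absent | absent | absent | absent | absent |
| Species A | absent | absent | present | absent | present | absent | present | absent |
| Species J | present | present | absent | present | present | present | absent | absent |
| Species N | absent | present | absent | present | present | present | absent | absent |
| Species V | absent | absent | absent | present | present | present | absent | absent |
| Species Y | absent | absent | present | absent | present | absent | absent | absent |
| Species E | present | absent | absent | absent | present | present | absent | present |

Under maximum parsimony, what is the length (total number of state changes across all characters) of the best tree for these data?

The outgroup has state 'absent' for every character, so 'present' is the derived state throughout.
lateral line (state 'present') occurs in Species E and Species J but conflicts with the nesting implied by the other characters — most parsimoniously interpreted as homoplasy.
pollen tricolpate: derived state 'present' in Species J and Species N only — synapomorphy for {Species J, Species N}.
setae branched: derived state 'present' in Species A and Species Y only — synapomorphy for {Species A, Species Y}.
Only Species J, Species N, and Species V show the derived state 'present' for retractile claws, supporting them as a clade.
All ingroup taxa share the derived state 'present' for bioluminescent organ; it defines the ingroup but does not resolve relationships within it.
nectar spur (derived state 'present') is shared by Species E, Species J, Species N, and Species V — a synapomorphy uniting that clade.
spiracle pair III lost: derived state 'present' in Species A only — an autapomorphy, so it tells us nothing about relationships among taxa.
book lungs: derived state 'present' in Species E only — an autapomorphy, so it tells us nothing about relationships among taxa.
Most parsimonious ingroup topology: ((Species A,Species Y),(((Species J,Species N),Species V),Species E)).
Changes per character on this tree: lateral line: 2; pollen tricolpate: 1; setae branched: 1; retractile claws: 1; bioluminescent organ: 1; nectar spur: 1; spiracle pair III lost: 1; book lungs: 1.
Total = 9.

9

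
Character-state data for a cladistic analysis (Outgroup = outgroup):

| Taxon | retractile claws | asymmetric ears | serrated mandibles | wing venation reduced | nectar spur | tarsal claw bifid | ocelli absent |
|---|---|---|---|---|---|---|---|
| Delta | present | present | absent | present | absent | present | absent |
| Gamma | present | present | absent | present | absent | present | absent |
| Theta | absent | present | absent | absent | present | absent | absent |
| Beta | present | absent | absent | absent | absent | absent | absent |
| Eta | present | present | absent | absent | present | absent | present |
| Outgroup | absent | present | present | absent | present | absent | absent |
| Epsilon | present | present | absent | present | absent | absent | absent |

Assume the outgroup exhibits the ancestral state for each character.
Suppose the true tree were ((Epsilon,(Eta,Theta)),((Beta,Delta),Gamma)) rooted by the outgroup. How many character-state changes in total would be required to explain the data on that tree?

Map each character onto ((Epsilon,(Eta,Theta)),((Beta,Delta),Gamma)) (rooted by Outgroup) and count the minimum state changes it requires (Fitch parsimony):
retractile claws: 2; asymmetric ears: 1; serrated mandibles: 1; wing venation reduced: 3; nectar spur: 2; tarsal claw bifid: 2; ocelli absent: 1.
Total tree length = 12.

12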